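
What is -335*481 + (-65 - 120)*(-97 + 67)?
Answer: -155585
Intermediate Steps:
-335*481 + (-65 - 120)*(-97 + 67) = -161135 - 185*(-30) = -161135 + 5550 = -155585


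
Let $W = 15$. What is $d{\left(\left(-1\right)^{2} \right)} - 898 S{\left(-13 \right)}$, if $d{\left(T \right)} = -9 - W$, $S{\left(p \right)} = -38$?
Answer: $34100$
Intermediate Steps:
$d{\left(T \right)} = -24$ ($d{\left(T \right)} = -9 - 15 = -24$)
$d{\left(\left(-1\right)^{2} \right)} - 898 S{\left(-13 \right)} = -24 - -34124 = -24 + 34124 = 34100$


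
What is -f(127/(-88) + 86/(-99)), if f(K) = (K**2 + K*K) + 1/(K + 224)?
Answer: -588880999241/55066565664 ≈ -10.694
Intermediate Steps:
f(K) = 1/(224 + K) + 2*K**2 (f(K) = (K**2 + K**2) + 1/(224 + K) = 2*K**2 + 1/(224 + K) = 1/(224 + K) + 2*K**2)
-f(127/(-88) + 86/(-99)) = -(1 + 2*(127/(-88) + 86/(-99))**3 + 448*(127/(-88) + 86/(-99))**2)/(224 + (127/(-88) + 86/(-99))) = -(1 + 2*(127*(-1/88) + 86*(-1/99))**3 + 448*(127*(-1/88) + 86*(-1/99))**2)/(224 + (127*(-1/88) + 86*(-1/99))) = -(1 + 2*(-127/88 - 86/99)**3 + 448*(-127/88 - 86/99)**2)/(224 + (-127/88 - 86/99)) = -(1 + 2*(-1831/792)**3 + 448*(-1831/792)**2)/(224 - 1831/792) = -(1 + 2*(-6138539191/496793088) + 448*(3352561/627264))/175577/792 = -792*(1 - 6138539191/248396544 + 23467927/9801)/175577 = -792*588880999241/(175577*248396544) = -1*588880999241/55066565664 = -588880999241/55066565664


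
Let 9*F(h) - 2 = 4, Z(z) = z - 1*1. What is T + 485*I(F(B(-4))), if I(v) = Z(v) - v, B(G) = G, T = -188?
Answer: -673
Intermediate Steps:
Z(z) = -1 + z (Z(z) = z - 1 = -1 + z)
F(h) = ⅔ (F(h) = 2/9 + (⅑)*4 = 2/9 + 4/9 = ⅔)
I(v) = -1 (I(v) = (-1 + v) - v = -1)
T + 485*I(F(B(-4))) = -188 + 485*(-1) = -188 - 485 = -673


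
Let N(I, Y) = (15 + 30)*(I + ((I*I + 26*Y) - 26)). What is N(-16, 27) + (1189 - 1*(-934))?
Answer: 43343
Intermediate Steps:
N(I, Y) = -1170 + 45*I + 45*I² + 1170*Y (N(I, Y) = 45*(I + ((I² + 26*Y) - 26)) = 45*(I + (-26 + I² + 26*Y)) = 45*(-26 + I + I² + 26*Y) = -1170 + 45*I + 45*I² + 1170*Y)
N(-16, 27) + (1189 - 1*(-934)) = (-1170 + 45*(-16) + 45*(-16)² + 1170*27) + (1189 - 1*(-934)) = (-1170 - 720 + 45*256 + 31590) + (1189 + 934) = (-1170 - 720 + 11520 + 31590) + 2123 = 41220 + 2123 = 43343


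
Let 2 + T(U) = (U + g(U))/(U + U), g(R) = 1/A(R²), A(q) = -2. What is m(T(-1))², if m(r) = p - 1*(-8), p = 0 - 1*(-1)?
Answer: 81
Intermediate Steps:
p = 1 (p = 0 + 1 = 1)
g(R) = -½ (g(R) = 1/(-2) = -½)
T(U) = -2 + (-½ + U)/(2*U) (T(U) = -2 + (U - ½)/(U + U) = -2 + (-½ + U)/((2*U)) = -2 + (-½ + U)*(1/(2*U)) = -2 + (-½ + U)/(2*U))
m(r) = 9 (m(r) = 1 - 1*(-8) = 1 + 8 = 9)
m(T(-1))² = 9² = 81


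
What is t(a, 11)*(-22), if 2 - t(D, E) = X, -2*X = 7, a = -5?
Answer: -121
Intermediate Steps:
X = -7/2 (X = -1/2*7 = -7/2 ≈ -3.5000)
t(D, E) = 11/2 (t(D, E) = 2 - 1*(-7/2) = 2 + 7/2 = 11/2)
t(a, 11)*(-22) = (11/2)*(-22) = -121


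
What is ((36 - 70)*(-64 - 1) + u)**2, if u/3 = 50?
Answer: 5569600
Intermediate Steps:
u = 150 (u = 3*50 = 150)
((36 - 70)*(-64 - 1) + u)**2 = ((36 - 70)*(-64 - 1) + 150)**2 = (-34*(-65) + 150)**2 = (2210 + 150)**2 = 2360**2 = 5569600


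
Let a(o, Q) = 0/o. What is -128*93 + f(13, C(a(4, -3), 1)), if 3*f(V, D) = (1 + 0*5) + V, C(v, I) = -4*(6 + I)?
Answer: -35698/3 ≈ -11899.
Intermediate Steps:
a(o, Q) = 0
C(v, I) = -24 - 4*I
f(V, D) = ⅓ + V/3 (f(V, D) = ((1 + 0*5) + V)/3 = ((1 + 0) + V)/3 = (1 + V)/3 = ⅓ + V/3)
-128*93 + f(13, C(a(4, -3), 1)) = -128*93 + (⅓ + (⅓)*13) = -11904 + (⅓ + 13/3) = -11904 + 14/3 = -35698/3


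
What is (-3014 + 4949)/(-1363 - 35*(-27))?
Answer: -1935/418 ≈ -4.6292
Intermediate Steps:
(-3014 + 4949)/(-1363 - 35*(-27)) = 1935/(-1363 + 945) = 1935/(-418) = 1935*(-1/418) = -1935/418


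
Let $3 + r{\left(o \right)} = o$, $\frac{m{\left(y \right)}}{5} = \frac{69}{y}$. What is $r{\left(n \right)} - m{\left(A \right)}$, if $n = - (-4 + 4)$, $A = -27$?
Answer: $\frac{88}{9} \approx 9.7778$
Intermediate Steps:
$m{\left(y \right)} = \frac{345}{y}$ ($m{\left(y \right)} = 5 \frac{69}{y} = \frac{345}{y}$)
$n = 0$ ($n = \left(-1\right) 0 = 0$)
$r{\left(o \right)} = -3 + o$
$r{\left(n \right)} - m{\left(A \right)} = \left(-3 + 0\right) - \frac{345}{-27} = -3 - 345 \left(- \frac{1}{27}\right) = -3 - - \frac{115}{9} = -3 + \frac{115}{9} = \frac{88}{9}$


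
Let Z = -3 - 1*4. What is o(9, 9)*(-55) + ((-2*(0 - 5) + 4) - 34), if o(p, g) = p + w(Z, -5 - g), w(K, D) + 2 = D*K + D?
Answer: -5025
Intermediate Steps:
Z = -7 (Z = -3 - 4 = -7)
w(K, D) = -2 + D + D*K (w(K, D) = -2 + (D*K + D) = -2 + (D + D*K) = -2 + D + D*K)
o(p, g) = 28 + p + 6*g (o(p, g) = p + (-2 + (-5 - g) + (-5 - g)*(-7)) = p + (-2 + (-5 - g) + (35 + 7*g)) = p + (28 + 6*g) = 28 + p + 6*g)
o(9, 9)*(-55) + ((-2*(0 - 5) + 4) - 34) = (28 + 9 + 6*9)*(-55) + ((-2*(0 - 5) + 4) - 34) = (28 + 9 + 54)*(-55) + ((-2*(-5) + 4) - 34) = 91*(-55) + ((10 + 4) - 34) = -5005 + (14 - 34) = -5005 - 20 = -5025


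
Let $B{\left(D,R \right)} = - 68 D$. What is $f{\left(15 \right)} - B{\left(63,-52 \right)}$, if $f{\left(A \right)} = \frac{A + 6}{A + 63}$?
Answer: $\frac{111391}{26} \approx 4284.3$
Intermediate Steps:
$f{\left(A \right)} = \frac{6 + A}{63 + A}$
$f{\left(15 \right)} - B{\left(63,-52 \right)} = \frac{6 + 15}{63 + 15} - \left(-68\right) 63 = \frac{1}{78} \cdot 21 - -4284 = \frac{1}{78} \cdot 21 + 4284 = \frac{7}{26} + 4284 = \frac{111391}{26}$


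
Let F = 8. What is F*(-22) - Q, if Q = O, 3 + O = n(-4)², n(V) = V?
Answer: -189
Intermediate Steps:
O = 13 (O = -3 + (-4)² = -3 + 16 = 13)
Q = 13
F*(-22) - Q = 8*(-22) - 1*13 = -176 - 13 = -189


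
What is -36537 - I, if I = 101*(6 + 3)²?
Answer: -44718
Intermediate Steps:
I = 8181 (I = 101*9² = 101*81 = 8181)
-36537 - I = -36537 - 1*8181 = -36537 - 8181 = -44718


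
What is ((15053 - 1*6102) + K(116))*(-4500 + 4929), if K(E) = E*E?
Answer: 9612603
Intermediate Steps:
K(E) = E**2
((15053 - 1*6102) + K(116))*(-4500 + 4929) = ((15053 - 1*6102) + 116**2)*(-4500 + 4929) = ((15053 - 6102) + 13456)*429 = (8951 + 13456)*429 = 22407*429 = 9612603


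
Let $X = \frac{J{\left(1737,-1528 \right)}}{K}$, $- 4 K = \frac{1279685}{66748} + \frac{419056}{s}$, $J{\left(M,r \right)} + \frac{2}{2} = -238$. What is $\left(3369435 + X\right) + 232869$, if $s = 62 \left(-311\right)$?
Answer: $\frac{539677889591248}{149830169} \approx 3.6019 \cdot 10^{6}$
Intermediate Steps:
$J{\left(M,r \right)} = -239$ ($J{\left(M,r \right)} = -1 - 238 = -239$)
$s = -19282$
$K = \frac{149830169}{234006352}$ ($K = - \frac{\frac{1279685}{66748} + \frac{419056}{-19282}}{4} = - \frac{1279685 \cdot \frac{1}{66748} + 419056 \left(- \frac{1}{19282}\right)}{4} = - \frac{\frac{116335}{6068} - \frac{209528}{9641}}{4} = \left(- \frac{1}{4}\right) \left(- \frac{149830169}{58501588}\right) = \frac{149830169}{234006352} \approx 0.64028$)
$X = - \frac{55927518128}{149830169}$ ($X = - \frac{239}{\frac{149830169}{234006352}} = \left(-239\right) \frac{234006352}{149830169} = - \frac{55927518128}{149830169} \approx -373.27$)
$\left(3369435 + X\right) + 232869 = \left(3369435 - \frac{55927518128}{149830169}\right) + 232869 = \frac{504787087966387}{149830169} + 232869 = \frac{539677889591248}{149830169}$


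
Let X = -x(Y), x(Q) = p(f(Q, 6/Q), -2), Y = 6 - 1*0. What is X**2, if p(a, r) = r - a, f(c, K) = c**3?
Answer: 47524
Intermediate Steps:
Y = 6 (Y = 6 + 0 = 6)
x(Q) = -2 - Q**3
X = 218 (X = -(-2 - 1*6**3) = -(-2 - 1*216) = -(-2 - 216) = -1*(-218) = 218)
X**2 = 218**2 = 47524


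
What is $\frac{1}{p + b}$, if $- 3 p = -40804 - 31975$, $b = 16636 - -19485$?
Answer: $\frac{3}{181142} \approx 1.6562 \cdot 10^{-5}$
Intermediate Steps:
$b = 36121$ ($b = 16636 + 19485 = 36121$)
$p = \frac{72779}{3}$ ($p = - \frac{-40804 - 31975}{3} = \left(- \frac{1}{3}\right) \left(-72779\right) = \frac{72779}{3} \approx 24260.0$)
$\frac{1}{p + b} = \frac{1}{\frac{72779}{3} + 36121} = \frac{1}{\frac{181142}{3}} = \frac{3}{181142}$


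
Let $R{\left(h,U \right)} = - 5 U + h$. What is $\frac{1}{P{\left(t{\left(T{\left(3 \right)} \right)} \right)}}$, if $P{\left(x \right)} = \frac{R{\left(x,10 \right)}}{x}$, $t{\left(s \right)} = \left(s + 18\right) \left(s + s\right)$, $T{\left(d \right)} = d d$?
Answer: $\frac{243}{218} \approx 1.1147$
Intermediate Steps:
$T{\left(d \right)} = d^{2}$
$t{\left(s \right)} = 2 s \left(18 + s\right)$ ($t{\left(s \right)} = \left(18 + s\right) 2 s = 2 s \left(18 + s\right)$)
$R{\left(h,U \right)} = h - 5 U$
$P{\left(x \right)} = \frac{-50 + x}{x}$ ($P{\left(x \right)} = \frac{x - 50}{x} = \frac{-50 + x}{x}$)
$\frac{1}{P{\left(t{\left(T{\left(3 \right)} \right)} \right)}} = \frac{1}{\frac{1}{2 \cdot 3^{2} \left(18 + 3^{2}\right)} \left(-50 + 2 \cdot 3^{2} \left(18 + 3^{2}\right)\right)} = \frac{1}{\frac{1}{2 \cdot 9 \left(18 + 9\right)} \left(-50 + 2 \cdot 9 \left(18 + 9\right)\right)} = \frac{1}{\frac{1}{2 \cdot 9 \cdot 27} \left(-50 + 2 \cdot 9 \cdot 27\right)} = \frac{1}{\frac{1}{486} \left(-50 + 486\right)} = \frac{1}{\frac{1}{486} \cdot 436} = \frac{1}{\frac{218}{243}} = \frac{243}{218}$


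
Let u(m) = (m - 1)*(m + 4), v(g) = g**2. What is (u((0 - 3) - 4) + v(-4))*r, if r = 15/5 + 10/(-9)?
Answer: 680/9 ≈ 75.556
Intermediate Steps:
r = 17/9 (r = 15*(1/5) + 10*(-1/9) = 3 - 10/9 = 17/9 ≈ 1.8889)
u(m) = (-1 + m)*(4 + m)
(u((0 - 3) - 4) + v(-4))*r = ((-4 + ((0 - 3) - 4)**2 + 3*((0 - 3) - 4)) + (-4)**2)*(17/9) = ((-4 + (-3 - 4)**2 + 3*(-3 - 4)) + 16)*(17/9) = ((-4 + (-7)**2 + 3*(-7)) + 16)*(17/9) = ((-4 + 49 - 21) + 16)*(17/9) = (24 + 16)*(17/9) = 40*(17/9) = 680/9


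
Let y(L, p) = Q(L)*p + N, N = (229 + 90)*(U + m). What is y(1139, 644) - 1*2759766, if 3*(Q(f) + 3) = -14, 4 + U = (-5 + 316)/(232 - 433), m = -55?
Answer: -186529200/67 ≈ -2.7840e+6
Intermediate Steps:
U = -1115/201 (U = -4 + (-5 + 316)/(232 - 433) = -4 + 311/(-201) = -4 + 311*(-1/201) = -4 - 311/201 = -1115/201 ≈ -5.5473)
Q(f) = -23/3 (Q(f) = -3 + (⅓)*(-14) = -3 - 14/3 = -23/3)
N = -3882230/201 (N = (229 + 90)*(-1115/201 - 55) = 319*(-12170/201) = -3882230/201 ≈ -19315.)
y(L, p) = -3882230/201 - 23*p/3 (y(L, p) = -23*p/3 - 3882230/201 = -3882230/201 - 23*p/3)
y(1139, 644) - 1*2759766 = (-3882230/201 - 23/3*644) - 1*2759766 = (-3882230/201 - 14812/3) - 2759766 = -1624878/67 - 2759766 = -186529200/67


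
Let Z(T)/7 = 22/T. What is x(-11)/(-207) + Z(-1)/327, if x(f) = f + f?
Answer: -8228/22563 ≈ -0.36467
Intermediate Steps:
x(f) = 2*f
Z(T) = 154/T (Z(T) = 7*(22/T) = 154/T)
x(-11)/(-207) + Z(-1)/327 = (2*(-11))/(-207) + (154/(-1))/327 = -22*(-1/207) + (154*(-1))*(1/327) = 22/207 - 154*1/327 = 22/207 - 154/327 = -8228/22563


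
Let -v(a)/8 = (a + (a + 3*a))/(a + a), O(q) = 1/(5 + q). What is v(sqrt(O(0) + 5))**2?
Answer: 400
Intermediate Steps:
v(a) = -20 (v(a) = -8*(a + (a + 3*a))/(a + a) = -8*(a + 4*a)/(2*a) = -8*5*a*1/(2*a) = -8*5/2 = -20)
v(sqrt(O(0) + 5))**2 = (-20)**2 = 400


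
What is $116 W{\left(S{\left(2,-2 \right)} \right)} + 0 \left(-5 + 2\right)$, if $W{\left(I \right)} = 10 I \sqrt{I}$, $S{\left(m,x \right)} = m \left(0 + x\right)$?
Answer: $- 9280 i \approx - 9280.0 i$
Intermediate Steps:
$S{\left(m,x \right)} = m x$
$W{\left(I \right)} = 10 I^{\frac{3}{2}}$
$116 W{\left(S{\left(2,-2 \right)} \right)} + 0 \left(-5 + 2\right) = 116 \cdot 10 \left(2 \left(-2\right)\right)^{\frac{3}{2}} + 0 \left(-5 + 2\right) = 116 \cdot 10 \left(-4\right)^{\frac{3}{2}} + 0 \left(-3\right) = 116 \cdot 10 \left(- 8 i\right) + 0 = 116 \left(- 80 i\right) + 0 = - 9280 i + 0 = - 9280 i$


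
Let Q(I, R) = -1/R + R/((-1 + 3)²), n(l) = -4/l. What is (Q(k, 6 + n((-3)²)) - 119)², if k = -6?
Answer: 702409009/50625 ≈ 13875.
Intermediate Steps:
Q(I, R) = -1/R + R/4 (Q(I, R) = -1/R + R/(2²) = -1/R + R/4)
(Q(k, 6 + n((-3)²)) - 119)² = ((-1/(6 - 4/((-3)²)) + (6 - 4/((-3)²))/4) - 119)² = ((-1/(6 - 4/9) + (6 - 4/9)/4) - 119)² = ((-1/50/9 + (¼)*(50/9)) - 119)² = ((-1*9/50 + 25/18) - 119)² = ((-9/50 + 25/18) - 119)² = (272/225 - 119)² = (-26503/225)² = 702409009/50625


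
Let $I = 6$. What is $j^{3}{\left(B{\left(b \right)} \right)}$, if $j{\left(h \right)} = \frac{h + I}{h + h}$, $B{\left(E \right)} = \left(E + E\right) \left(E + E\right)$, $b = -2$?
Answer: $\frac{1331}{4096} \approx 0.32495$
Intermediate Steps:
$B{\left(E \right)} = 4 E^{2}$ ($B{\left(E \right)} = 2 E 2 E = 4 E^{2}$)
$j{\left(h \right)} = \frac{6 + h}{2 h}$ ($j{\left(h \right)} = \frac{h + 6}{h + h} = \frac{6 + h}{2 h}$)
$j^{3}{\left(B{\left(b \right)} \right)} = \left(\frac{6 + 4 \left(-2\right)^{2}}{2 \cdot 4 \left(-2\right)^{2}}\right)^{3} = \left(\frac{6 + 4 \cdot 4}{2 \cdot 4 \cdot 4}\right)^{3} = \left(\frac{6 + 16}{2 \cdot 16}\right)^{3} = \left(\frac{1}{2} \cdot \frac{1}{16} \cdot 22\right)^{3} = \left(\frac{11}{16}\right)^{3} = \frac{1331}{4096}$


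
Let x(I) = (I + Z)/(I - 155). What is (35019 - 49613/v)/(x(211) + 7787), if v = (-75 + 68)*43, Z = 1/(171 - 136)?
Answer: 1482646480/328302979 ≈ 4.5161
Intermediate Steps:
Z = 1/35 ≈ 0.028571
v = -301 (v = -7*43 = -301)
x(I) = (1/35 + I)/(-155 + I) (x(I) = (I + 1/35)/(I - 155) = (1/35 + I)/(-155 + I))
(35019 - 49613/v)/(x(211) + 7787) = (35019 - 49613/(-301))/((1/35 + 211)/(-155 + 211) + 7787) = (35019 - 49613*(-1/301))/((7386/35)/56 + 7787) = (35019 + 49613/301)/((1/56)*(7386/35) + 7787) = 10590332/(301*(3693/980 + 7787)) = 10590332/(301*(7634953/980)) = (10590332/301)*(980/7634953) = 1482646480/328302979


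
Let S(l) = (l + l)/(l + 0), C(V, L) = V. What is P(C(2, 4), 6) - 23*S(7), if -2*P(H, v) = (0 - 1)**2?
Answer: -93/2 ≈ -46.500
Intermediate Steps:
P(H, v) = -1/2 (P(H, v) = -(0 - 1)**2/2 = -1/2*(-1)**2 = -1/2*1 = -1/2)
S(l) = 2 (S(l) = (2*l)/l = 2)
P(C(2, 4), 6) - 23*S(7) = -1/2 - 23*2 = -1/2 - 46 = -93/2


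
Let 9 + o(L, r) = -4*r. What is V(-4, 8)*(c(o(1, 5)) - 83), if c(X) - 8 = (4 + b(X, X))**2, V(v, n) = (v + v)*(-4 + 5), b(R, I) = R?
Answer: -4400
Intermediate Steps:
o(L, r) = -9 - 4*r
V(v, n) = 2*v (V(v, n) = (2*v)*1 = 2*v)
c(X) = 8 + (4 + X)**2
V(-4, 8)*(c(o(1, 5)) - 83) = (2*(-4))*((8 + (4 + (-9 - 4*5))**2) - 83) = -8*((8 + (4 + (-9 - 20))**2) - 83) = -8*((8 + (4 - 29)**2) - 83) = -8*((8 + (-25)**2) - 83) = -8*((8 + 625) - 83) = -8*(633 - 83) = -8*550 = -4400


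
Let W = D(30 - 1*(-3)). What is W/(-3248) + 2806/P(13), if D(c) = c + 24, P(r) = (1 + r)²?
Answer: 325097/22736 ≈ 14.299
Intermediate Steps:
D(c) = 24 + c
W = 57 (W = 24 + (30 - 1*(-3)) = 24 + (30 + 3) = 24 + 33 = 57)
W/(-3248) + 2806/P(13) = 57/(-3248) + 2806/((1 + 13)²) = 57*(-1/3248) + 2806/(14²) = -57/3248 + 2806/196 = -57/3248 + 2806*(1/196) = -57/3248 + 1403/98 = 325097/22736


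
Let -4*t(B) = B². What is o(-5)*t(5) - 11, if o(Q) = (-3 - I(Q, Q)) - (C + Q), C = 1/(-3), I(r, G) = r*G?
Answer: 392/3 ≈ 130.67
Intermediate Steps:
I(r, G) = G*r
C = -⅓ ≈ -0.33333
t(B) = -B²/4
o(Q) = -8/3 - Q - Q² (o(Q) = (-3 - Q*Q) - (-⅓ + Q) = (-3 - Q²) + (⅓ - Q) = -8/3 - Q - Q²)
o(-5)*t(5) - 11 = (-8/3 - 1*(-5) - 1*(-5)²)*(-¼*5²) - 11 = (-8/3 + 5 - 1*25)*(-¼*25) - 11 = (-8/3 + 5 - 25)*(-25/4) - 11 = -68/3*(-25/4) - 11 = 425/3 - 11 = 392/3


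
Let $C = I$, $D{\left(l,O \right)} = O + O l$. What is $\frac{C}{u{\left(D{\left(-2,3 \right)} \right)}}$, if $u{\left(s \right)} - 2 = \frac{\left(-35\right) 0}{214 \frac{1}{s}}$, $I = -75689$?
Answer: $- \frac{75689}{2} \approx -37845.0$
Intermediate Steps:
$u{\left(s \right)} = 2$ ($u{\left(s \right)} = 2 + \frac{\left(-35\right) 0}{214 \frac{1}{s}} = 2 + 0 \frac{s}{214} = 2 + 0 = 2$)
$C = -75689$
$\frac{C}{u{\left(D{\left(-2,3 \right)} \right)}} = - \frac{75689}{2}$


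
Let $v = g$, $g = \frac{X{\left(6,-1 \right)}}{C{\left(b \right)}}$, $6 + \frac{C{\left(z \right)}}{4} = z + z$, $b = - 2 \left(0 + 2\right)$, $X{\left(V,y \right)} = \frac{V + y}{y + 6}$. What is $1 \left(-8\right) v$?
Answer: $\frac{1}{7} \approx 0.14286$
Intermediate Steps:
$X{\left(V,y \right)} = \frac{V + y}{6 + y}$
$b = -4$ ($b = \left(-2\right) 2 = -4$)
$C{\left(z \right)} = -24 + 8 z$ ($C{\left(z \right)} = -24 + 4 \left(z + z\right) = -24 + 4 \cdot 2 z = -24 + 8 z$)
$g = - \frac{1}{56}$ ($g = \frac{\frac{1}{6 - 1} \left(6 - 1\right)}{-24 + 8 \left(-4\right)} = \frac{\frac{1}{5} \cdot 5}{-24 - 32} = \frac{\frac{1}{5} \cdot 5}{-56} = 1 \left(- \frac{1}{56}\right) = - \frac{1}{56} \approx -0.017857$)
$v = - \frac{1}{56} \approx -0.017857$
$1 \left(-8\right) v = 1 \left(-8\right) \left(- \frac{1}{56}\right) = \left(-8\right) \left(- \frac{1}{56}\right) = \frac{1}{7}$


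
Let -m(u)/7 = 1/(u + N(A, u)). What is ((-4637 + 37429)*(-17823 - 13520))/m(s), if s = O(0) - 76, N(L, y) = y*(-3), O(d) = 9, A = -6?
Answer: 137725153904/7 ≈ 1.9675e+10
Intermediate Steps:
N(L, y) = -3*y
s = -67 (s = 9 - 76 = -67)
m(u) = 7/(2*u) (m(u) = -7/(u - 3*u) = -7*(-1/(2*u)) = -(-7)/(2*u) = 7/(2*u))
((-4637 + 37429)*(-17823 - 13520))/m(s) = ((-4637 + 37429)*(-17823 - 13520))/(((7/2)/(-67))) = (32792*(-31343))/(((7/2)*(-1/67))) = -1027799656/(-7/134) = -1027799656*(-134/7) = 137725153904/7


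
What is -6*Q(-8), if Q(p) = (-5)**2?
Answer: -150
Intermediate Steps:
Q(p) = 25
-6*Q(-8) = -6*25 = -150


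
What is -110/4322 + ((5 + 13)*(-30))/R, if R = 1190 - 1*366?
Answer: -303065/445166 ≈ -0.68079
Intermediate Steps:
R = 824 (R = 1190 - 366 = 824)
-110/4322 + ((5 + 13)*(-30))/R = -110/4322 + ((5 + 13)*(-30))/824 = -110*1/4322 + (18*(-30))*(1/824) = -55/2161 - 540*1/824 = -55/2161 - 135/206 = -303065/445166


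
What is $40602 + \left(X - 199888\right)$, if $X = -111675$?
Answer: $-270961$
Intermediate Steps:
$40602 + \left(X - 199888\right) = 40602 - 311563 = -270961$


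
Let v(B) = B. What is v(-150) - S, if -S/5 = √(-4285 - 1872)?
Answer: -150 + 5*I*√6157 ≈ -150.0 + 392.33*I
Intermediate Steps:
S = -5*I*√6157 (S = -5*√(-4285 - 1872) = -5*I*√6157 ≈ -392.33*I)
v(-150) - S = -150 - (-5)*I*√6157 = -150 + 5*I*√6157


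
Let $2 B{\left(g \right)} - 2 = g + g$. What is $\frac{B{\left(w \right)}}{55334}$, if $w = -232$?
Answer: $- \frac{231}{55334} \approx -0.0041746$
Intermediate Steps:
$B{\left(g \right)} = 1 + g$ ($B{\left(g \right)} = 1 + \frac{g + g}{2} = 1 + \frac{2 g}{2} = 1 + g$)
$\frac{B{\left(w \right)}}{55334} = \frac{1 - 232}{55334} = \left(-231\right) \frac{1}{55334} = - \frac{231}{55334}$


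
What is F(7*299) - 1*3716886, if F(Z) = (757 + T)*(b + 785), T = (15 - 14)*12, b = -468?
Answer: -3473113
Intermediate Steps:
T = 12 (T = 1*12 = 12)
F(Z) = 243773 (F(Z) = (757 + 12)*(-468 + 785) = 769*317 = 243773)
F(7*299) - 1*3716886 = 243773 - 1*3716886 = 243773 - 3716886 = -3473113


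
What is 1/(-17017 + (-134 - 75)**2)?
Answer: 1/26664 ≈ 3.7504e-5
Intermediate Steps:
1/(-17017 + (-134 - 75)**2) = 1/(-17017 + (-209)**2) = 1/(-17017 + 43681) = 1/26664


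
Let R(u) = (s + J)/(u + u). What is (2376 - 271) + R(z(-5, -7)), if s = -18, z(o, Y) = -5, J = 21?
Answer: 21047/10 ≈ 2104.7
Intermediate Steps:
R(u) = 3/(2*u) (R(u) = (-18 + 21)/(u + u) = 3/((2*u)) = 3*(1/(2*u)) = 3/(2*u))
(2376 - 271) + R(z(-5, -7)) = (2376 - 271) + (3/2)/(-5) = 2105 + (3/2)*(-1/5) = 2105 - 3/10 = 21047/10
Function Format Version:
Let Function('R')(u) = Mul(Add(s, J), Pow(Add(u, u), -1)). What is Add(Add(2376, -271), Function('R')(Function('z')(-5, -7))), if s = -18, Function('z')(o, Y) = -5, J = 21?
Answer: Rational(21047, 10) ≈ 2104.7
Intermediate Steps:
Function('R')(u) = Mul(Rational(3, 2), Pow(u, -1)) (Function('R')(u) = Mul(Add(-18, 21), Pow(Add(u, u), -1)) = Mul(3, Pow(Mul(2, u), -1)) = Mul(3, Mul(Rational(1, 2), Pow(u, -1))) = Mul(Rational(3, 2), Pow(u, -1)))
Add(Add(2376, -271), Function('R')(Function('z')(-5, -7))) = Add(Add(2376, -271), Mul(Rational(3, 2), Pow(-5, -1))) = Add(2105, Mul(Rational(3, 2), Rational(-1, 5))) = Add(2105, Rational(-3, 10)) = Rational(21047, 10)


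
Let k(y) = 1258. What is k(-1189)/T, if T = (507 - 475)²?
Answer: 629/512 ≈ 1.2285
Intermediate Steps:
T = 1024 (T = 32² = 1024)
k(-1189)/T = 1258/1024 = 1258*(1/1024) = 629/512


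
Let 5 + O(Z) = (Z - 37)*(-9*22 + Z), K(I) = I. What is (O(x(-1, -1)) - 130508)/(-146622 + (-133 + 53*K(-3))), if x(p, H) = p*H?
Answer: 123421/146914 ≈ 0.84009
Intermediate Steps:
x(p, H) = H*p
O(Z) = -5 + (-198 + Z)*(-37 + Z) (O(Z) = -5 + (Z - 37)*(-9*22 + Z) = -5 + (-37 + Z)*(-198 + Z) = -5 + (-198 + Z)*(-37 + Z))
(O(x(-1, -1)) - 130508)/(-146622 + (-133 + 53*K(-3))) = ((7321 + (-1*(-1))**2 - (-235)*(-1)) - 130508)/(-146622 + (-133 + 53*(-3))) = ((7321 + 1**2 - 235*1) - 130508)/(-146622 + (-133 - 159)) = ((7321 + 1 - 235) - 130508)/(-146622 - 292) = (7087 - 130508)/(-146914) = -123421*(-1/146914) = 123421/146914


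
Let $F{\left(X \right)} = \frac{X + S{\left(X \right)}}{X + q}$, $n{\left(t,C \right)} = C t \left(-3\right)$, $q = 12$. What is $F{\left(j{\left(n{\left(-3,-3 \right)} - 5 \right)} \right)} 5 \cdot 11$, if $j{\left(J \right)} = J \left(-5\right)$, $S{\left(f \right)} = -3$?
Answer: $\frac{8635}{172} \approx 50.203$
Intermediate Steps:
$n{\left(t,C \right)} = - 3 C t$
$j{\left(J \right)} = - 5 J$
$F{\left(X \right)} = \frac{-3 + X}{12 + X}$ ($F{\left(X \right)} = \frac{X - 3}{X + 12} = \frac{-3 + X}{12 + X}$)
$F{\left(j{\left(n{\left(-3,-3 \right)} - 5 \right)} \right)} 5 \cdot 11 = \frac{-3 - 5 \left(\left(-3\right) \left(-3\right) \left(-3\right) - 5\right)}{12 - 5 \left(\left(-3\right) \left(-3\right) \left(-3\right) - 5\right)} 5 \cdot 11 = \frac{-3 - 5 \left(-27 - 5\right)}{12 - 5 \left(-27 - 5\right)} 55 = \frac{-3 - -160}{12 - -160} \cdot 55 = \frac{-3 + 160}{12 + 160} \cdot 55 = \frac{1}{172} \cdot 157 \cdot 55 = \frac{157}{172} \cdot 55 = \frac{8635}{172}$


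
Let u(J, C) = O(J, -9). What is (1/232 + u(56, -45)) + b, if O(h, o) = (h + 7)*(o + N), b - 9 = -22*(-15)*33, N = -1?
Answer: 2382409/232 ≈ 10269.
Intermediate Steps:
b = 10899 (b = 9 - 22*(-15)*33 = 9 + 330*33 = 9 + 10890 = 10899)
O(h, o) = (-1 + o)*(7 + h) (O(h, o) = (h + 7)*(o - 1) = (7 + h)*(-1 + o) = (-1 + o)*(7 + h))
u(J, C) = -70 - 10*J (u(J, C) = -7 - J + 7*(-9) + J*(-9) = -7 - J - 63 - 9*J = -70 - 10*J)
(1/232 + u(56, -45)) + b = (1/232 + (-70 - 10*56)) + 10899 = (1/232 + (-70 - 560)) + 10899 = (1/232 - 630) + 10899 = -146159/232 + 10899 = 2382409/232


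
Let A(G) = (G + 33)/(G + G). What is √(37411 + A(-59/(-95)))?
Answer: √130321914/59 ≈ 193.49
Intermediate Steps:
A(G) = (33 + G)/(2*G) (A(G) = (33 + G)/((2*G)) = (33 + G)*(1/(2*G)) = (33 + G)/(2*G))
√(37411 + A(-59/(-95))) = √(37411 + (33 - 59/(-95))/(2*((-59/(-95))))) = √(37411 + (33 - 59*(-1/95))/(2*((-59*(-1/95))))) = √(37411 + (33 + 59/95)/(2*(59/95))) = √(37411 + (½)*(95/59)*(3194/95)) = √(37411 + 1597/59) = √(2208846/59) = √130321914/59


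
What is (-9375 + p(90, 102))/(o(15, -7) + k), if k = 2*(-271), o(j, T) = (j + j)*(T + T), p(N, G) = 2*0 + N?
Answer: 9285/962 ≈ 9.6518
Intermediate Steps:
p(N, G) = N (p(N, G) = 0 + N = N)
o(j, T) = 4*T*j (o(j, T) = (2*j)*(2*T) = 4*T*j)
k = -542
(-9375 + p(90, 102))/(o(15, -7) + k) = (-9375 + 90)/(4*(-7)*15 - 542) = -9285/(-420 - 542) = -9285/(-962) = -9285*(-1/962) = 9285/962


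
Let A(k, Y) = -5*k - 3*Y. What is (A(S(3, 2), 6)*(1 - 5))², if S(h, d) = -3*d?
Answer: 2304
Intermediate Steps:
(A(S(3, 2), 6)*(1 - 5))² = ((-(-15)*2 - 3*6)*(1 - 5))² = ((-5*(-6) - 18)*(-4))² = ((30 - 18)*(-4))² = (12*(-4))² = (-48)² = 2304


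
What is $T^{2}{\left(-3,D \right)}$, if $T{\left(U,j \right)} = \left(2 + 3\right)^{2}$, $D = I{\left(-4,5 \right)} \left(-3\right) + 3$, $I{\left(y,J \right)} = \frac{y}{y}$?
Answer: $625$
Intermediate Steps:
$I{\left(y,J \right)} = 1$
$D = 0$ ($D = 1 \left(-3\right) + 3 = -3 + 3 = 0$)
$T{\left(U,j \right)} = 25$ ($T{\left(U,j \right)} = 5^{2} = 25$)
$T^{2}{\left(-3,D \right)} = 25^{2} = 625$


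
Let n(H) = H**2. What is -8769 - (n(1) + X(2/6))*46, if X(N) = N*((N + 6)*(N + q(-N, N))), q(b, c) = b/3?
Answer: -715763/81 ≈ -8836.6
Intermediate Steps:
q(b, c) = b/3 (q(b, c) = b*(1/3) = b/3)
X(N) = 2*N**2*(6 + N)/3 (X(N) = N*((N + 6)*(N + (-N)/3)) = N*((6 + N)*(N - N/3)) = N*((6 + N)*(2*N/3)) = N*(2*N*(6 + N)/3) = 2*N**2*(6 + N)/3)
-8769 - (n(1) + X(2/6))*46 = -8769 - (1**2 + 2*(2/6)**2*(6 + 2/6)/3)*46 = -8769 - (1 + 2*(2*(1/6))**2*(6 + 2*(1/6))/3)*46 = -8769 - (1 + 2*(1/3)**2*(6 + 1/3)/3)*46 = -8769 - (1 + (2/3)*(1/9)*(19/3))*46 = -8769 - (1 + 38/81)*46 = -8769 - 119*46/81 = -8769 - 1*5474/81 = -8769 - 5474/81 = -715763/81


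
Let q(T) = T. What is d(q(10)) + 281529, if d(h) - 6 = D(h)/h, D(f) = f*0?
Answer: 281535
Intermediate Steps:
D(f) = 0
d(h) = 6 (d(h) = 6 + 0/h = 6 + 0 = 6)
d(q(10)) + 281529 = 6 + 281529 = 281535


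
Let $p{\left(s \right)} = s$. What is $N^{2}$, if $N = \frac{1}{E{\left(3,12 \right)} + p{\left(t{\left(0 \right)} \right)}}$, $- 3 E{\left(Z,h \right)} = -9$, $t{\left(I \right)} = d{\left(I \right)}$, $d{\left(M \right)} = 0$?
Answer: $\frac{1}{9} \approx 0.11111$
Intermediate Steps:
$t{\left(I \right)} = 0$
$E{\left(Z,h \right)} = 3$ ($E{\left(Z,h \right)} = \left(- \frac{1}{3}\right) \left(-9\right) = 3$)
$N = \frac{1}{3}$ ($N = \frac{1}{3 + 0} = \frac{1}{3} \approx 0.33333$)
$N^{2} = \left(\frac{1}{3}\right)^{2} = \frac{1}{9}$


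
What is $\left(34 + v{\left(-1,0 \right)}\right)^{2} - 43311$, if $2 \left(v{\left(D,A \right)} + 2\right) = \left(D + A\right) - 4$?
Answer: $- \frac{169763}{4} \approx -42441.0$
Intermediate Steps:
$v{\left(D,A \right)} = -4 + \frac{A}{2} + \frac{D}{2}$ ($v{\left(D,A \right)} = -2 + \frac{\left(D + A\right) - 4}{2} = -2 + \frac{\left(A + D\right) - 4}{2} = -2 + \frac{-4 + A + D}{2} = -2 + \left(-2 + \frac{A}{2} + \frac{D}{2}\right) = -4 + \frac{A}{2} + \frac{D}{2}$)
$\left(34 + v{\left(-1,0 \right)}\right)^{2} - 43311 = \left(34 + \left(-4 + \frac{1}{2} \cdot 0 + \frac{1}{2} \left(-1\right)\right)\right)^{2} - 43311 = \left(34 - \frac{9}{2}\right)^{2} - 43311 = \left(\frac{59}{2}\right)^{2} - 43311 = \frac{3481}{4} - 43311 = - \frac{169763}{4}$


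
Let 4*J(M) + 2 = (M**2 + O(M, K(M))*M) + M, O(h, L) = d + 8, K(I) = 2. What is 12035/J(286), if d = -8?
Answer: 2407/4104 ≈ 0.58650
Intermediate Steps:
O(h, L) = 0 (O(h, L) = -8 + 8 = 0)
J(M) = -1/2 + M/4 + M**2/4 (J(M) = -1/2 + ((M**2 + 0*M) + M)/4 = -1/2 + ((M**2 + 0) + M)/4 = -1/2 + (M**2 + M)/4 = -1/2 + (M + M**2)/4 = -1/2 + (M/4 + M**2/4) = -1/2 + M/4 + M**2/4)
12035/J(286) = 12035/(-1/2 + (1/4)*286 + (1/4)*286**2) = 12035/(-1/2 + 143/2 + (1/4)*81796) = 12035/(-1/2 + 143/2 + 20449) = 12035/20520 = 12035*(1/20520) = 2407/4104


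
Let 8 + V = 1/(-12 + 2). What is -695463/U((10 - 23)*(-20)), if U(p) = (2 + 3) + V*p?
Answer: 695463/2101 ≈ 331.02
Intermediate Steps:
V = -81/10 (V = -8 + 1/(-12 + 2) = -8 + 1/(-10) = -8 - ⅒ = -81/10 ≈ -8.1000)
U(p) = 5 - 81*p/10 (U(p) = (2 + 3) - 81*p/10 = 5 - 81*p/10)
-695463/U((10 - 23)*(-20)) = -695463/(5 - 81*(10 - 23)*(-20)/10) = -695463/(5 - (-1053)*(-20)/10) = -695463/(5 - 81/10*260) = -695463/(5 - 2106) = -695463/(-2101) = -695463*(-1/2101) = 695463/2101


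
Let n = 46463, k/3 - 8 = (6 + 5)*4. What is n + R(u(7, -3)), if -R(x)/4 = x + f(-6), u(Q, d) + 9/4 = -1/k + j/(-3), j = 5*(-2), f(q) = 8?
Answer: 603547/13 ≈ 46427.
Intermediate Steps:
k = 156 (k = 24 + 3*((6 + 5)*4) = 24 + 3*(11*4) = 24 + 3*44 = 24 + 132 = 156)
j = -10
u(Q, d) = 14/13 (u(Q, d) = -9/4 + (-1/156 - 10/(-3)) = -9/4 + (-1*1/156 - 10*(-⅓)) = -9/4 + (-1/156 + 10/3) = -9/4 + 173/52 = 14/13)
R(x) = -32 - 4*x (R(x) = -4*(x + 8) = -4*(8 + x) = -32 - 4*x)
n + R(u(7, -3)) = 46463 + (-32 - 4*14/13) = 46463 + (-32 - 56/13) = 46463 - 472/13 = 603547/13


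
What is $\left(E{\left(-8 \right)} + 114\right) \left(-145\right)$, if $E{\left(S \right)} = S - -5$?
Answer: $-16095$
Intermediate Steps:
$E{\left(S \right)} = 5 + S$ ($E{\left(S \right)} = S + 5 = 5 + S$)
$\left(E{\left(-8 \right)} + 114\right) \left(-145\right) = \left(\left(5 - 8\right) + 114\right) \left(-145\right) = \left(-3 + 114\right) \left(-145\right) = 111 \left(-145\right) = -16095$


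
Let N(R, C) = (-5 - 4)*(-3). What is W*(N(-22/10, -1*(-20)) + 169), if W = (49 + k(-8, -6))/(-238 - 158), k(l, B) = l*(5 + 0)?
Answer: -49/11 ≈ -4.4545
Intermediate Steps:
k(l, B) = 5*l (k(l, B) = l*5 = 5*l)
N(R, C) = 27 (N(R, C) = -9*(-3) = 27)
W = -1/44 (W = (49 + 5*(-8))/(-238 - 158) = (49 - 40)/(-396) = 9*(-1/396) = -1/44 ≈ -0.022727)
W*(N(-22/10, -1*(-20)) + 169) = -(27 + 169)/44 = -1/44*196 = -49/11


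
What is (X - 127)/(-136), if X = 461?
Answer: -167/68 ≈ -2.4559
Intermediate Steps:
(X - 127)/(-136) = (461 - 127)/(-136) = -1/136*334 = -167/68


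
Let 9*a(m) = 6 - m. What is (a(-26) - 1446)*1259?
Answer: -16344338/9 ≈ -1.8160e+6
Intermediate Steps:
a(m) = 2/3 - m/9 (a(m) = (6 - m)/9 = 2/3 - m/9)
(a(-26) - 1446)*1259 = ((2/3 - 1/9*(-26)) - 1446)*1259 = ((2/3 + 26/9) - 1446)*1259 = (32/9 - 1446)*1259 = -12982/9*1259 = -16344338/9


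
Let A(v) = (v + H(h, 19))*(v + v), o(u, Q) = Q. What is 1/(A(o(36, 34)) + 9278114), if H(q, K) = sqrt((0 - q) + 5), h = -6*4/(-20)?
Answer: 23201065/215315766809762 - 17*sqrt(95)/107657883404881 ≈ 1.0775e-7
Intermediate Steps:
h = 6/5 (h = -24*(-1/20) = 6/5 ≈ 1.2000)
H(q, K) = sqrt(5 - q) (H(q, K) = sqrt(-q + 5) = sqrt(5 - q))
A(v) = 2*v*(v + sqrt(95)/5) (A(v) = (v + sqrt(5 - 1*6/5))*(v + v) = (v + sqrt(5 - 6/5))*(2*v) = (v + sqrt(19/5))*(2*v) = (v + sqrt(95)/5)*(2*v) = 2*v*(v + sqrt(95)/5))
1/(A(o(36, 34)) + 9278114) = 1/((2/5)*34*(sqrt(95) + 5*34) + 9278114) = 1/((2/5)*34*(sqrt(95) + 170) + 9278114) = 1/((2/5)*34*(170 + sqrt(95)) + 9278114) = 1/((2312 + 68*sqrt(95)/5) + 9278114) = 1/(9280426 + 68*sqrt(95)/5)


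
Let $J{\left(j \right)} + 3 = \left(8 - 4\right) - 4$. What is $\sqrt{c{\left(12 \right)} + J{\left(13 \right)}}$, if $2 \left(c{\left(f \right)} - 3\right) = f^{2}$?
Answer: $6 \sqrt{2} \approx 8.4853$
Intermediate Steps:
$J{\left(j \right)} = -3$ ($J{\left(j \right)} = -3 + \left(\left(8 - 4\right) - 4\right) = -3 + \left(4 - 4\right) = -3 + 0 = -3$)
$c{\left(f \right)} = 3 + \frac{f^{2}}{2}$
$\sqrt{c{\left(12 \right)} + J{\left(13 \right)}} = \sqrt{\left(3 + \frac{12^{2}}{2}\right) - 3} = \sqrt{\left(3 + \frac{1}{2} \cdot 144\right) - 3} = \sqrt{\left(3 + 72\right) - 3} = \sqrt{75 - 3} = \sqrt{72} = 6 \sqrt{2}$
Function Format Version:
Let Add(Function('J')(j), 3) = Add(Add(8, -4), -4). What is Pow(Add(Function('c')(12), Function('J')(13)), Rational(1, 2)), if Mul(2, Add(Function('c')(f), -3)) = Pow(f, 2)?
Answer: Mul(6, Pow(2, Rational(1, 2))) ≈ 8.4853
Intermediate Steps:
Function('J')(j) = -3 (Function('J')(j) = Add(-3, Add(Add(8, -4), -4)) = Add(-3, Add(4, -4)) = Add(-3, 0) = -3)
Function('c')(f) = Add(3, Mul(Rational(1, 2), Pow(f, 2)))
Pow(Add(Function('c')(12), Function('J')(13)), Rational(1, 2)) = Pow(Add(Add(3, Mul(Rational(1, 2), Pow(12, 2))), -3), Rational(1, 2)) = Pow(Add(Add(3, Mul(Rational(1, 2), 144)), -3), Rational(1, 2)) = Pow(Add(Add(3, 72), -3), Rational(1, 2)) = Pow(Add(75, -3), Rational(1, 2)) = Pow(72, Rational(1, 2)) = Mul(6, Pow(2, Rational(1, 2)))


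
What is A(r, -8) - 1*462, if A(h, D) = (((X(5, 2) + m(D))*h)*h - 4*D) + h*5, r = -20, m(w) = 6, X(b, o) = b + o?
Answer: 4670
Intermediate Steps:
A(h, D) = -4*D + 5*h + 13*h² (A(h, D) = ((((5 + 2) + 6)*h)*h - 4*D) + h*5 = (((7 + 6)*h)*h - 4*D) + 5*h = ((13*h)*h - 4*D) + 5*h = (13*h² - 4*D) + 5*h = (-4*D + 13*h²) + 5*h = -4*D + 5*h + 13*h²)
A(r, -8) - 1*462 = (-4*(-8) + 5*(-20) + 13*(-20)²) - 1*462 = (32 - 100 + 13*400) - 462 = (32 - 100 + 5200) - 462 = 5132 - 462 = 4670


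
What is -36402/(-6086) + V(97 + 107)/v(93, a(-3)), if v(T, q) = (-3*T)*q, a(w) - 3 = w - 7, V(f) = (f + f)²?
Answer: 60232945/660331 ≈ 91.216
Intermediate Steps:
V(f) = 4*f² (V(f) = (2*f)² = 4*f²)
a(w) = -4 + w (a(w) = 3 + (w - 7) = 3 + (-7 + w) = -4 + w)
v(T, q) = -3*T*q
-36402/(-6086) + V(97 + 107)/v(93, a(-3)) = -36402/(-6086) + (4*(97 + 107)²)/((-3*93*(-4 - 3))) = -36402*(-1/6086) + (4*204²)/((-3*93*(-7))) = 18201/3043 + (4*41616)/1953 = 18201/3043 + 166464*(1/1953) = 18201/3043 + 18496/217 = 60232945/660331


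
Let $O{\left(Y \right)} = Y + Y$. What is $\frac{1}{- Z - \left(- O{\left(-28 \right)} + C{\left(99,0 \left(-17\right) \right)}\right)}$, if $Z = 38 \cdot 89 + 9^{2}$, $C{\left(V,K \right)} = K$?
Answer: $- \frac{1}{3519} \approx -0.00028417$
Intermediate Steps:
$O{\left(Y \right)} = 2 Y$
$Z = 3463$ ($Z = 3382 + 81 = 3463$)
$\frac{1}{- Z - \left(- O{\left(-28 \right)} + C{\left(99,0 \left(-17\right) \right)}\right)} = \frac{1}{\left(-1\right) 3463 + \left(2 \left(-28\right) - 0 \left(-17\right)\right)} = \frac{1}{-3463 - 56} = \frac{1}{-3519} = - \frac{1}{3519}$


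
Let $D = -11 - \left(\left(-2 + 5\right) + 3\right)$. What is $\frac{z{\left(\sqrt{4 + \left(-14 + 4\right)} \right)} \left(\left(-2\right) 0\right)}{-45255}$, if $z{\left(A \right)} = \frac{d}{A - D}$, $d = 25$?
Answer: $0$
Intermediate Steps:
$D = -17$ ($D = -11 - \left(3 + 3\right) = -11 - 6 = -17$)
$z{\left(A \right)} = \frac{25}{17 + A}$ ($z{\left(A \right)} = \frac{25}{A - -17} = \frac{25}{A + 17} = \frac{25}{17 + A}$)
$\frac{z{\left(\sqrt{4 + \left(-14 + 4\right)} \right)} \left(\left(-2\right) 0\right)}{-45255} = \frac{\frac{25}{17 + \sqrt{4 + \left(-14 + 4\right)}} \left(\left(-2\right) 0\right)}{-45255} = \frac{25}{17 + \sqrt{4 - 10}} \cdot 0 \left(- \frac{1}{45255}\right) = \frac{25}{17 + \sqrt{-6}} \cdot 0 \left(- \frac{1}{45255}\right) = \frac{25}{17 + i \sqrt{6}} \cdot 0 \left(- \frac{1}{45255}\right) = 0 \left(- \frac{1}{45255}\right) = 0$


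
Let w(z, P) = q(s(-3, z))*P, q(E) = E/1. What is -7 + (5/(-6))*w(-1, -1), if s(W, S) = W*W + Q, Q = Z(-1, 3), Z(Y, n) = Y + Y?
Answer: -7/6 ≈ -1.1667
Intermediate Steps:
Z(Y, n) = 2*Y
Q = -2 (Q = 2*(-1) = -2)
s(W, S) = -2 + W**2 (s(W, S) = W*W - 2 = W**2 - 2 = -2 + W**2)
q(E) = E (q(E) = E*1 = E)
w(z, P) = 7*P (w(z, P) = (-2 + (-3)**2)*P = (-2 + 9)*P = 7*P)
-7 + (5/(-6))*w(-1, -1) = -7 + (5/(-6))*(7*(-1)) = -7 + (5*(-1/6))*(-7) = -7 - 5/6*(-7) = -7 + 35/6 = -7/6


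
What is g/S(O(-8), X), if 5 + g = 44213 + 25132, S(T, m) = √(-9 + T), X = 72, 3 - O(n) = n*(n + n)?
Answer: -34670*I*√134/67 ≈ -5990.1*I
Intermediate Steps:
O(n) = 3 - 2*n² (O(n) = 3 - n*(n + n) = 3 - n*2*n = 3 - 2*n²)
g = 69340 (g = -5 + (44213 + 25132) = -5 + 69345 = 69340)
g/S(O(-8), X) = 69340/(√(-9 + (3 - 2*(-8)²))) = 69340/(√(-9 + (3 - 2*64))) = 69340/(√(-9 + (3 - 128))) = 69340/(√(-9 - 125)) = 69340/(√(-134)) = 69340/((I*√134)) = 69340*(-I*√134/134) = -34670*I*√134/67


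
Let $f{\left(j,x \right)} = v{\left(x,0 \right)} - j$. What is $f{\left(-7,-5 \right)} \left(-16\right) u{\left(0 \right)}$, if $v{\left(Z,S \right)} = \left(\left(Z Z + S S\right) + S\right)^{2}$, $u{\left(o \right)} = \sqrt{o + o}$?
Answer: $0$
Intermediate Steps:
$u{\left(o \right)} = \sqrt{2} \sqrt{o}$ ($u{\left(o \right)} = \sqrt{2 o} = \sqrt{2} \sqrt{o}$)
$v{\left(Z,S \right)} = \left(S + S^{2} + Z^{2}\right)^{2}$ ($v{\left(Z,S \right)} = \left(\left(Z^{2} + S^{2}\right) + S\right)^{2} = \left(\left(S^{2} + Z^{2}\right) + S\right)^{2} = \left(S + S^{2} + Z^{2}\right)^{2}$)
$f{\left(j,x \right)} = x^{4} - j$ ($f{\left(j,x \right)} = \left(0 + 0^{2} + x^{2}\right)^{2} - j = \left(0 + 0 + x^{2}\right)^{2} - j = \left(x^{2}\right)^{2} - j = x^{4} - j$)
$f{\left(-7,-5 \right)} \left(-16\right) u{\left(0 \right)} = \left(\left(-5\right)^{4} - -7\right) \left(-16\right) \sqrt{2} \sqrt{0} = \left(625 + 7\right) \left(-16\right) \sqrt{2} \cdot 0 = 632 \left(-16\right) 0 = \left(-10112\right) 0 = 0$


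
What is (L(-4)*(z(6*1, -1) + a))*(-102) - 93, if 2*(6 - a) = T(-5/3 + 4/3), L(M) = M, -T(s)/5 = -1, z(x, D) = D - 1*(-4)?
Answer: 2559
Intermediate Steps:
z(x, D) = 4 + D (z(x, D) = D + 4 = 4 + D)
T(s) = 5 (T(s) = -5*(-1) = 5)
a = 7/2 (a = 6 - ½*5 = 6 - 5/2 = 7/2 ≈ 3.5000)
(L(-4)*(z(6*1, -1) + a))*(-102) - 93 = -4*((4 - 1) + 7/2)*(-102) - 93 = -4*(3 + 7/2)*(-102) - 93 = -4*13/2*(-102) - 93 = -26*(-102) - 93 = 2652 - 93 = 2559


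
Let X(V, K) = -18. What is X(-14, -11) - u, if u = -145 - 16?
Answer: 143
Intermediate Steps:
u = -161
X(-14, -11) - u = -18 - 1*(-161) = -18 + 161 = 143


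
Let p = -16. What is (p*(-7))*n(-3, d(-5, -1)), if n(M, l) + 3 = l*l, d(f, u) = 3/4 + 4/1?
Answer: 2191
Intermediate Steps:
d(f, u) = 19/4 (d(f, u) = 3*(¼) + 4*1 = ¾ + 4 = 19/4)
n(M, l) = -3 + l² (n(M, l) = -3 + l*l = -3 + l²)
(p*(-7))*n(-3, d(-5, -1)) = (-16*(-7))*(-3 + (19/4)²) = 112*(-3 + 361/16) = 112*(313/16) = 2191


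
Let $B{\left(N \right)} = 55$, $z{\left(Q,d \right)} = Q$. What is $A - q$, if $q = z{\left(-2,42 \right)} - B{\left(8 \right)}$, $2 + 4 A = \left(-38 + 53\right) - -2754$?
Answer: $\frac{2995}{4} \approx 748.75$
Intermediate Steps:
$A = \frac{2767}{4}$ ($A = - \frac{1}{2} + \frac{\left(-38 + 53\right) - -2754}{4} = - \frac{1}{2} + \frac{15 + 2754}{4} = - \frac{1}{2} + \frac{1}{4} \cdot 2769 = - \frac{1}{2} + \frac{2769}{4} = \frac{2767}{4} \approx 691.75$)
$q = -57$ ($q = -2 - 55 = -57$)
$A - q = \frac{2767}{4} - -57 = \frac{2767}{4} + 57 = \frac{2995}{4}$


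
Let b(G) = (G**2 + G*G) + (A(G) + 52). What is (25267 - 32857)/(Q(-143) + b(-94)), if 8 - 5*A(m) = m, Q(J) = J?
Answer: -37950/88007 ≈ -0.43122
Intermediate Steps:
A(m) = 8/5 - m/5
b(G) = 268/5 + 2*G**2 - G/5 (b(G) = (G**2 + G*G) + ((8/5 - G/5) + 52) = (G**2 + G**2) + (268/5 - G/5) = 2*G**2 + (268/5 - G/5) = 268/5 + 2*G**2 - G/5)
(25267 - 32857)/(Q(-143) + b(-94)) = (25267 - 32857)/(-143 + (268/5 + 2*(-94)**2 - 1/5*(-94))) = -7590/(-143 + (268/5 + 2*8836 + 94/5)) = -7590/(-143 + (268/5 + 17672 + 94/5)) = -7590/(-143 + 88722/5) = -7590/88007/5 = -7590*5/88007 = -37950/88007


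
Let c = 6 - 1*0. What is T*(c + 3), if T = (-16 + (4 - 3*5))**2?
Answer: 6561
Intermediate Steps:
c = 6 (c = 6 + 0 = 6)
T = 729 (T = (-16 + (4 - 15))**2 = (-16 - 11)**2 = (-27)**2 = 729)
T*(c + 3) = 729*(6 + 3) = 729*9 = 6561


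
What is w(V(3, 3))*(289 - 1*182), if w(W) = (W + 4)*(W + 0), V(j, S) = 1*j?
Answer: 2247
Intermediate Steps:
V(j, S) = j
w(W) = W*(4 + W) (w(W) = (4 + W)*W = W*(4 + W))
w(V(3, 3))*(289 - 1*182) = (3*(4 + 3))*(289 - 1*182) = (3*7)*(289 - 182) = 21*107 = 2247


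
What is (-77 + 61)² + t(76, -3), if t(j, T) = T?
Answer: 253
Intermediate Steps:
(-77 + 61)² + t(76, -3) = (-77 + 61)² - 3 = (-16)² - 3 = 256 - 3 = 253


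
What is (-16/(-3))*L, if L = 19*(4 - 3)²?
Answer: 304/3 ≈ 101.33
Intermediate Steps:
L = 19 (L = 19*1² = 19*1 = 19)
(-16/(-3))*L = -16/(-3)*19 = -16*(-⅓)*19 = (16/3)*19 = 304/3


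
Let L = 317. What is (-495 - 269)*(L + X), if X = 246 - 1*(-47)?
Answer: -466040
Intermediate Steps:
X = 293 (X = 246 + 47 = 293)
(-495 - 269)*(L + X) = (-495 - 269)*(317 + 293) = -764*610 = -466040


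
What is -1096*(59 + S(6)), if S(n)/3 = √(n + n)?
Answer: -64664 - 6576*√3 ≈ -76054.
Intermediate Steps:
S(n) = 3*√2*√n (S(n) = 3*√(n + n) = 3*√(2*n) = 3*(√2*√n) = 3*√2*√n)
-1096*(59 + S(6)) = -1096*(59 + 3*√2*√6) = -1096*(59 + 6*√3) = -64664 - 6576*√3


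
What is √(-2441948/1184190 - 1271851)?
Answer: 31*I*√463976879371005/592095 ≈ 1127.8*I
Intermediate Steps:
√(-2441948/1184190 - 1271851) = √(-2441948*1/1184190 - 1271851) = √(-1220974/592095 - 1271851) = √(-753057838819/592095) = 31*I*√463976879371005/592095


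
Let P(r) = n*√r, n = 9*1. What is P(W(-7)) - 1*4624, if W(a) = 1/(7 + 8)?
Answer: -4624 + 3*√15/5 ≈ -4621.7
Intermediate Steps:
W(a) = 1/15
n = 9
P(r) = 9*√r
P(W(-7)) - 1*4624 = 9*√(1/15) - 1*4624 = 9*(√15/15) - 4624 = 3*√15/5 - 4624 = -4624 + 3*√15/5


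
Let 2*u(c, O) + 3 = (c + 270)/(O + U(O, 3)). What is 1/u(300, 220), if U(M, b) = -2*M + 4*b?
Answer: -208/597 ≈ -0.34841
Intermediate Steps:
u(c, O) = -3/2 + (270 + c)/(2*(12 - O)) (u(c, O) = -3/2 + ((c + 270)/(O + (-2*O + 4*3)))/2 = -3/2 + ((270 + c)/(O + (-2*O + 12)))/2 = -3/2 + ((270 + c)/(O + (12 - 2*O)))/2 = -3/2 + ((270 + c)/(12 - O))/2 = -3/2 + (270 + c)/(2*(12 - O)))
1/u(300, 220) = 1/((-234 - 1*300 - 3*220)/(2*(-12 + 220))) = 1/((½)*(-234 - 300 - 660)/208) = 1/((½)*(1/208)*(-1194)) = 1/(-597/208) = -208/597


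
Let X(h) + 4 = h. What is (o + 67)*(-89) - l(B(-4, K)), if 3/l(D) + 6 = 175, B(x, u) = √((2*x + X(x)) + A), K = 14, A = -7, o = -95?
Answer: 421145/169 ≈ 2492.0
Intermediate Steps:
X(h) = -4 + h
B(x, u) = √(-11 + 3*x) (B(x, u) = √((2*x + (-4 + x)) - 7) = √((-4 + 3*x) - 7) = √(-11 + 3*x))
l(D) = 3/169 (l(D) = 3/(-6 + 175) = 3/169)
(o + 67)*(-89) - l(B(-4, K)) = (-95 + 67)*(-89) - 1*3/169 = -28*(-89) - 3/169 = 2492 - 3/169 = 421145/169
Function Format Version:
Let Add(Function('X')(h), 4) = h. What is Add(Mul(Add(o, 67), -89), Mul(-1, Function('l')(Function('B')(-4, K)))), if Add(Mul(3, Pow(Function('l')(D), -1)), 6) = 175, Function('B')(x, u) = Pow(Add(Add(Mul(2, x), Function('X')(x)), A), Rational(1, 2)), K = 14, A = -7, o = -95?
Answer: Rational(421145, 169) ≈ 2492.0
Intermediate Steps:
Function('X')(h) = Add(-4, h)
Function('B')(x, u) = Pow(Add(-11, Mul(3, x)), Rational(1, 2)) (Function('B')(x, u) = Pow(Add(Add(Mul(2, x), Add(-4, x)), -7), Rational(1, 2)) = Pow(Add(Add(-4, Mul(3, x)), -7), Rational(1, 2)) = Pow(Add(-11, Mul(3, x)), Rational(1, 2)))
Function('l')(D) = Rational(3, 169) (Function('l')(D) = Mul(3, Pow(Add(-6, 175), -1)) = Mul(3, Pow(169, -1)) = Mul(3, Rational(1, 169)) = Rational(3, 169))
Add(Mul(Add(o, 67), -89), Mul(-1, Function('l')(Function('B')(-4, K)))) = Add(Mul(Add(-95, 67), -89), Mul(-1, Rational(3, 169))) = Add(Mul(-28, -89), Rational(-3, 169)) = Add(2492, Rational(-3, 169)) = Rational(421145, 169)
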